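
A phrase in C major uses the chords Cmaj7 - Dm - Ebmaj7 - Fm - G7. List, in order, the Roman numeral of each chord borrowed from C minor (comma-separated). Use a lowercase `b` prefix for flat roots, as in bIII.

The diatonic triads in C major are C, Dm, Em, F, G, Am, Bdim. Cmaj7, Dm and G7 are all diatonic. But Ebmaj7 (Eb–G–Bb–D) is foreign: the diatonic iii on degree 3 is Em, whereas Ebmaj7 comes from C minor. It is labeled bIIImaj7. Fm (F–Ab–C) is not: scale degree 4 in C major carries F (IV). In C minor the chord on that degree is Fm, so here it functions as iv, borrowed from the parallel minor.

bIIImaj7, iv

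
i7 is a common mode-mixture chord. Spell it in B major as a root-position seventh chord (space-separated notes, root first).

B D F# A

The root, B, is scale degree 1 — the same note in B major and B minor; only the chord quality changes. Stacking thirds in B minor on B gives B–D–F#–A.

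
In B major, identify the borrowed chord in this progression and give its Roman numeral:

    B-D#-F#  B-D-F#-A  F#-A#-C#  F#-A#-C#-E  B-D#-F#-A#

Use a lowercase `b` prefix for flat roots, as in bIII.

The diatonic triads in B major are B, C#m, D#m, E, F#, G#m, A#dim. Of the given chords, B–D#–F# = B, F#–A#–C# = F#, F#–A#–C#–E = F#7 and B–D#–F#–A# = Bmaj7 are diatonic. B–D–F#–A doesn't fit — on degree 1 B major would have B (I). Bm7 is the degree-1 chord of B minor, so it is the borrowed i7.

i7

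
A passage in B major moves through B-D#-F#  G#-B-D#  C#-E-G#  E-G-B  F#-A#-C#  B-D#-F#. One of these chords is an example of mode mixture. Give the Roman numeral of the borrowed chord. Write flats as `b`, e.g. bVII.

The diatonic triads in B major are B, C#m, D#m, E, F#, G#m, A#dim. B–D#–F# = B, G#–B–D# = G#m, C#–E–G# = C#m and F#–A#–C# = F# all belong to that set. But E–G–B is foreign: the diatonic IV on degree 4 is E, whereas Em comes from B minor. It is labeled iv.

iv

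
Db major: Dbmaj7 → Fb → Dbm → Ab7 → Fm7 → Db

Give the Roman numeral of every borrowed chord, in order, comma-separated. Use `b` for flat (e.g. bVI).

In Db major the diatonic chords are Db, Ebm, Fm, Gb, Ab, Bbm, Cdim. Dbmaj7, Ab7, Fm7 and Db are all diatonic. Fb (Fb–Ab–Cb) is not: scale degree 3 in Db major carries Fm (iii). In Db minor the chord on that degree is Fb, so here it functions as bIII, borrowed from the parallel minor. Dbm (Db–Fb–Ab) is not: scale degree 1 in Db major carries Db (I). In Db minor the chord on that degree is Dbm, so here it functions as i, borrowed from the parallel minor.

bIII, i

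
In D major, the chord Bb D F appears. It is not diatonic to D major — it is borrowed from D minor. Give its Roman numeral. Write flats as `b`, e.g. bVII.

In D major scale degree 6 is B; Bb is its lowered form, from D minor. Diatonically D major has Bm (vi) on that degree; Bb–D–F is instead the major chord native to D minor, so it takes the label bVI.

bVI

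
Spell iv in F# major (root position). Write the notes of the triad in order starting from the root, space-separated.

B D F#

iv is built on scale degree 4, which is B in both F# major and its parallel. Stacking thirds in F# minor on B gives B–D–F#.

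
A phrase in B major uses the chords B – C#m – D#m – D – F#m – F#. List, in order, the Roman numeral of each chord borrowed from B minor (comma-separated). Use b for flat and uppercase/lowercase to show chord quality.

The diatonic triads in B major are B, C#m, D#m, E, F#, G#m, A#dim. B, C#m, D#m and F# all belong to that set. But D (D–F#–A) is foreign: the diatonic iii on degree 3 is D#m, whereas D comes from B minor. It is labeled bIII. But F#m (F#–A–C#) is foreign: the diatonic V on degree 5 is F#, whereas F#m comes from B minor. It is labeled v.

bIII, v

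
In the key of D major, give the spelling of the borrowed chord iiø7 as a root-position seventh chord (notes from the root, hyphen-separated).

E-G-Bb-D

iiø7 is built on scale degree 2, which is E in both D major and its parallel. In D minor the chord on E is E–G–Bb–D.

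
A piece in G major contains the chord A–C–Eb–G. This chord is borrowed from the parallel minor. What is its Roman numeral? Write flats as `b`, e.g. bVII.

iiø7

The root A is the diatonic 2nd degree of G major; the borrowing shows in the chord quality. Diatonically G major has Am (ii) on that degree; A–C–Eb–G is instead the half-diminished-seventh chord native to G minor, so it takes the label iiø7.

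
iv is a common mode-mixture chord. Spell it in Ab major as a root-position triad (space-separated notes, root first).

The root, Db, is scale degree 4 — the same note in Ab major and Ab minor; only the chord quality changes. In Ab minor the chord on Db is Db–Fb–Ab.

Db Fb Ab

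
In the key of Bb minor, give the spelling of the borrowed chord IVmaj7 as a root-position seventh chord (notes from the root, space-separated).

The root, Eb, is scale degree 4 — the same note in Bb minor and Bb major; only the chord quality changes. Building the major-seventh chord from the parallel major on Eb: Eb–G–Bb–D.

Eb G Bb D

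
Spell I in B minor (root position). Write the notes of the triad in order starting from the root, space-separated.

B D# F#

I is built on scale degree 1, which is B in both B minor and its parallel. Stacking thirds in B major on B gives B–D#–F#.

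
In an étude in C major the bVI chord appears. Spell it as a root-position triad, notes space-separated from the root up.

bVI is built on the lowered scale degree 6. In C major degree 6 is A; lowered it becomes Ab. Building the major chord from the parallel minor on Ab: Ab–C–Eb.

Ab C Eb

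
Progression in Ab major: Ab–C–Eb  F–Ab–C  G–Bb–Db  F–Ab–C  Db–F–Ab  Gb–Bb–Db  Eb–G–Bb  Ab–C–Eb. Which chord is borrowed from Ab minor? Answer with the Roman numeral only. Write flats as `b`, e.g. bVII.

bVII

The diatonic triads in Ab major are Ab, Bbm, Cm, Db, Eb, Fm, Gdim. Ab–C–Eb = Ab, F–Ab–C = Fm, G–Bb–Db = Gdim, Db–F–Ab = Db and Eb–G–Bb = Eb are all diatonic. Gb–Bb–Db is not: scale degree 7 in Ab major carries Gdim (vii°). In Ab minor the chord on that degree is Gb, so here it functions as bVII, borrowed from the parallel minor.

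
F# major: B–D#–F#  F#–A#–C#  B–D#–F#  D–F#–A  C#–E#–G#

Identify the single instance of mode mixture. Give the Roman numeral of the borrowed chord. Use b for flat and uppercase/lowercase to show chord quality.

The diatonic triads in F# major are F#, G#m, A#m, B, C#, D#m, E#dim. Of the given chords, B–D#–F# = B, F#–A#–C# = F# and C#–E#–G# = C# are diatonic. D–F#–A doesn't fit — on degree 6 F# major would have D#m (vi). D is the degree-6 chord of F# minor, so it is the borrowed bVI.

bVI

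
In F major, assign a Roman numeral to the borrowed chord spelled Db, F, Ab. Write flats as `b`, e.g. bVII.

The root Db is the lowered 6th scale degree — diatonically F major has D there. Db–F–Ab is a major chord — the form found in F minor, not the diatonic vi (Dm). Borrowed into F major it is written bVI.

bVI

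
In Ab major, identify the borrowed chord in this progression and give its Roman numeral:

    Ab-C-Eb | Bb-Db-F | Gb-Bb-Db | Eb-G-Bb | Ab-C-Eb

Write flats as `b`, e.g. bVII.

bVII

In Ab major the diatonic chords are Ab, Bbm, Cm, Db, Eb, Fm, Gdim. Ab–C–Eb = Ab, Bb–Db–F = Bbm and Eb–G–Bb = Eb are all diatonic. Gb–Bb–Db doesn't fit — on degree 7 Ab major would have Gdim (vii°). Gb is the degree-7 chord of Ab minor, so it is the borrowed bVII.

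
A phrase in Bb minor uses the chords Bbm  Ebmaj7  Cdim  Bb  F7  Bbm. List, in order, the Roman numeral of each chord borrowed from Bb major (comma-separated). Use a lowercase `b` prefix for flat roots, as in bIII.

The diatonic triads in Bb minor (with V from harmonic minor) are Bbm, Cdim, Db, Ebm, F, Gb, Ab. Of the given chords, Bbm, Cdim and F7 are diatonic. But Ebmaj7 (Eb–G–Bb–D) is foreign: the diatonic iv on degree 4 is Ebm, whereas Ebmaj7 comes from Bb major. It is labeled IVmaj7. But Bb (Bb–D–F) is foreign: the diatonic i on degree 1 is Bbm, whereas Bb comes from Bb major. It is labeled I.

IVmaj7, I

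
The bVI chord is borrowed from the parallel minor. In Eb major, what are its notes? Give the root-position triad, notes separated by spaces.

Cb Eb Gb

The root of bVI is the lowered 6th degree: C becomes Cb. Building the major chord from the parallel minor on Cb: Cb–Eb–Gb.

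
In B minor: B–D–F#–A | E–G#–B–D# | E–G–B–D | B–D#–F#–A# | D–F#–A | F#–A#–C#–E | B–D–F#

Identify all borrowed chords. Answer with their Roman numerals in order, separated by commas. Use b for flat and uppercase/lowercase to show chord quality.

B minor has the diatonic set Bm, C#dim, D, Em, F#, G, A (with V from harmonic minor). B–D–F#–A = Bm7, E–G–B–D = Em7, D–F#–A = D, F#–A#–C#–E = F#7 and B–D–F# = Bm are all diatonic. E–G#–B–D# doesn't fit — on degree 4 B minor would have Em (iv). Emaj7 is the degree-4 chord of B major, so it is the borrowed IVmaj7. B–D#–F#–A# is not: scale degree 1 in B minor carries Bm (i). In B major the chord on that degree is Bmaj7, so here it functions as Imaj7, borrowed from the parallel major.

IVmaj7, Imaj7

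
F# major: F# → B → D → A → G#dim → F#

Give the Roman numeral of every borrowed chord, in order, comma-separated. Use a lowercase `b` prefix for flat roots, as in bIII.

bVI, bIII, ii°

The diatonic triads in F# major are F#, G#m, A#m, B, C#, D#m, E#dim. F# and B are both diatonic. D (D–F#–A) doesn't fit — on degree 6 F# major would have D#m (vi). D is the degree-6 chord of F# minor, so it is the borrowed bVI. A (A–C#–E) is not: scale degree 3 in F# major carries A#m (iii). In F# minor the chord on that degree is A, so here it functions as bIII, borrowed from the parallel minor. G#dim (G#–B–D) doesn't fit — on degree 2 F# major would have G#m (ii). G#dim is the degree-2 chord of F# minor, so it is the borrowed ii°.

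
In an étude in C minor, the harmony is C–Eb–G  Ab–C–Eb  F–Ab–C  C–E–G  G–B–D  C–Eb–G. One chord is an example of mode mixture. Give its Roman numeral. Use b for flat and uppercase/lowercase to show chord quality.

I

In C minor (with V from harmonic minor) the diatonic chords are Cm, Ddim, Eb, Fm, G, Ab, Bb. C–Eb–G = Cm, Ab–C–Eb = Ab, F–Ab–C = Fm and G–B–D = G are all diatonic. C–E–G is not: scale degree 1 in C minor carries Cm (i). In C major the chord on that degree is C, so here it functions as I, borrowed from the parallel major.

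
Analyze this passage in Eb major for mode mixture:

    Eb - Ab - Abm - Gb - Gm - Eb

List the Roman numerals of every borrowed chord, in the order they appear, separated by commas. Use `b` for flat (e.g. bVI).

In Eb major the diatonic chords are Eb, Fm, Gm, Ab, Bb, Cm, Ddim. Of the given chords, Eb, Ab and Gm are diatonic. Abm (Ab–Cb–Eb) doesn't fit — on degree 4 Eb major would have Ab (IV). Abm is the degree-4 chord of Eb minor, so it is the borrowed iv. But Gb (Gb–Bb–Db) is foreign: the diatonic iii on degree 3 is Gm, whereas Gb comes from Eb minor. It is labeled bIII.

iv, bIII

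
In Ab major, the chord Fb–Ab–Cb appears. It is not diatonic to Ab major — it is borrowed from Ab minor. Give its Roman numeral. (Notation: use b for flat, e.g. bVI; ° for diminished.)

bVI

The root Fb is the lowered 6th scale degree — diatonically Ab major has F there. The diatonic chord on degree 6 would be Fm (vi), but Fb–Ab–Cb is the major chord from Ab minor. As a borrowed chord it is labeled bVI.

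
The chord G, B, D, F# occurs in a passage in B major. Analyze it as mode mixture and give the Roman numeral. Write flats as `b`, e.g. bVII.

The root G is the lowered 6th scale degree — diatonically B major has G# there. Diatonically B major has G#m (vi) on that degree; G–B–D–F# is instead the major-seventh chord native to B minor, so it takes the label bVImaj7.

bVImaj7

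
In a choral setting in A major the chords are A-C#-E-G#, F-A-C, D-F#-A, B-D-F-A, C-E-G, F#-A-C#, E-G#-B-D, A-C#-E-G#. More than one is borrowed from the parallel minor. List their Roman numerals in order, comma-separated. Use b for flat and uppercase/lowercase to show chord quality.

In A major the diatonic chords are A, Bm, C#m, D, E, F#m, G#dim. Of the given chords, A–C#–E–G# = Amaj7, D–F#–A = D, F#–A–C# = F#m and E–G#–B–D = E7 are diatonic. F–A–C is not: scale degree 6 in A major carries F#m (vi). In A minor the chord on that degree is F, so here it functions as bVI, borrowed from the parallel minor. But B–D–F–A is foreign: the diatonic ii on degree 2 is Bm, whereas Bm7b5 comes from A minor. It is labeled iiø7. But C–E–G is foreign: the diatonic iii on degree 3 is C#m, whereas C comes from A minor. It is labeled bIII.

bVI, iiø7, bIII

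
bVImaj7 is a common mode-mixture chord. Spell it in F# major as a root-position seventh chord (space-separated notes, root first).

D F# A C#

The root of bVImaj7 is the lowered 6th degree: D# becomes D. Stacking thirds in F# minor on D gives D–F#–A–C#.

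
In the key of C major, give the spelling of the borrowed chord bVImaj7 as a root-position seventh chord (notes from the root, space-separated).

Ab C Eb G

Scale degree 6 in C major is A. bVImaj7 uses the lowered form, Ab, taken from C minor. In C minor the chord on Ab is Ab–C–Eb–G.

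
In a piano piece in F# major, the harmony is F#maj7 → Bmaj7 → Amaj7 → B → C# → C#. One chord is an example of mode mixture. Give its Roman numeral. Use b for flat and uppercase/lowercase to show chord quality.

bIIImaj7

The diatonic triads in F# major are F#, G#m, A#m, B, C#, D#m, E#dim. Of the given chords, F#maj7, Bmaj7, B and C# are diatonic. Amaj7 (A–C#–E–G#) doesn't fit — on degree 3 F# major would have A#m (iii). Amaj7 is the degree-3 chord of F# minor, so it is the borrowed bIIImaj7.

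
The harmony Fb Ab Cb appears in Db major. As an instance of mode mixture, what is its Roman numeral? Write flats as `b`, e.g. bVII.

Fb is the lowered form of scale degree 3 in Db major (the diatonic degree 3 is F). Fb–Ab–Cb is a major chord — the form found in Db minor, not the diatonic iii (Fm). Borrowed into Db major it is written bIII.

bIII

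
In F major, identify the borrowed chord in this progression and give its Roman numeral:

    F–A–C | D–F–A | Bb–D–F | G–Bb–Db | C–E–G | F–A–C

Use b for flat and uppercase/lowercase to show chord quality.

F major has the diatonic set F, Gm, Am, Bb, C, Dm, Edim. F–A–C = F, D–F–A = Dm, Bb–D–F = Bb and C–E–G = C are all diatonic. G–Bb–Db doesn't fit — on degree 2 F major would have Gm (ii). Gdim is the degree-2 chord of F minor, so it is the borrowed ii°.

ii°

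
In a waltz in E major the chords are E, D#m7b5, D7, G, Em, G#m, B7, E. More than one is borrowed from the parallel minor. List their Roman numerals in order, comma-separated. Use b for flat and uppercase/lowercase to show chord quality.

bVII7, bIII, i

The diatonic triads in E major are E, F#m, G#m, A, B, C#m, D#dim. Of the given chords, E, D#m7b5, G#m and B7 are diatonic. But D7 (D–F#–A–C) is foreign: the diatonic vii° on degree 7 is D#dim, whereas D7 comes from E minor. It is labeled bVII7. G (G–B–D) doesn't fit — on degree 3 E major would have G#m (iii). G is the degree-3 chord of E minor, so it is the borrowed bIII. Em (E–G–B) doesn't fit — on degree 1 E major would have E (I). Em is the degree-1 chord of E minor, so it is the borrowed i.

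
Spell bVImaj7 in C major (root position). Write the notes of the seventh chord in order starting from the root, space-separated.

Ab C Eb G

Scale degree 6 in C major is A. bVImaj7 uses the lowered form, Ab, taken from C minor. Building the major-seventh chord from the parallel minor on Ab: Ab–C–Eb–G.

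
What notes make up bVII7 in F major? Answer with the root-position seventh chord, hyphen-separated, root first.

Scale degree 7 in F major is E. bVII7 uses the lowered form, Eb, taken from F minor. In F minor the chord on Eb is Eb–G–Bb–Db.

Eb-G-Bb-Db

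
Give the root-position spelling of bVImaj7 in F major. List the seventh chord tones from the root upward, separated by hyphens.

Db-F-Ab-C

bVImaj7 is built on the lowered scale degree 6. In F major degree 6 is D; lowered it becomes Db. Building the major-seventh chord from the parallel minor on Db: Db–F–Ab–C.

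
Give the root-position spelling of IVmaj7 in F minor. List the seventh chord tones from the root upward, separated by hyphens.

The root, Bb, is scale degree 4 — the same note in F minor and F major; only the chord quality changes. Stacking thirds in F major on Bb gives Bb–D–F–A.

Bb-D-F-A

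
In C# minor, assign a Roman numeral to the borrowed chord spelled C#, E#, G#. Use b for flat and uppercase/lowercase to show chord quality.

C# is scale degree 1 in C# minor. C#–E#–G# is a major chord — the form found in C# major, not the diatonic i (C#m). Borrowed into C# minor it is written I.

I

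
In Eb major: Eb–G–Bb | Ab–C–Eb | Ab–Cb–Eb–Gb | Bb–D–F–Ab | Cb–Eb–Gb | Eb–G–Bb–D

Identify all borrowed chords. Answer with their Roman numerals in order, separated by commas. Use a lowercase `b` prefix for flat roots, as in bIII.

iv7, bVI

The diatonic triads in Eb major are Eb, Fm, Gm, Ab, Bb, Cm, Ddim. Eb–G–Bb = Eb, Ab–C–Eb = Ab, Bb–D–F–Ab = Bb7 and Eb–G–Bb–D = Ebmaj7 all belong to that set. Ab–Cb–Eb–Gb is not: scale degree 4 in Eb major carries Ab (IV). In Eb minor the chord on that degree is Abm7, so here it functions as iv7, borrowed from the parallel minor. Cb–Eb–Gb is not: scale degree 6 in Eb major carries Cm (vi). In Eb minor the chord on that degree is Cb, so here it functions as bVI, borrowed from the parallel minor.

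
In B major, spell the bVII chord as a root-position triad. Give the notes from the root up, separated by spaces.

Scale degree 7 in B major is A#. bVII uses the lowered form, A, taken from B minor. Stacking thirds in B minor on A gives A–C#–E.

A C# E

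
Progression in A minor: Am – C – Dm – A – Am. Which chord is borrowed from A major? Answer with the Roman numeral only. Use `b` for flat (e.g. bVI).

The diatonic triads in A minor (with V from harmonic minor) are Am, Bdim, C, Dm, E, F, G. Am, C and Dm all belong to that set. A (A–C#–E) is not: scale degree 1 in A minor carries Am (i). In A major the chord on that degree is A, so here it functions as I, borrowed from the parallel major.

I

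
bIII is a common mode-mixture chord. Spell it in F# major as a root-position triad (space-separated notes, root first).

A C# E

bIII is built on the lowered scale degree 3. In F# major degree 3 is A#; lowered it becomes A. Building the major chord from the parallel minor on A: A–C#–E.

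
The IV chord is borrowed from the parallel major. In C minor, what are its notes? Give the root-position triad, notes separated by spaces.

F A C

The root, F, is scale degree 4 — the same note in C minor and C major; only the chord quality changes. Stacking thirds in C major on F gives F–A–C.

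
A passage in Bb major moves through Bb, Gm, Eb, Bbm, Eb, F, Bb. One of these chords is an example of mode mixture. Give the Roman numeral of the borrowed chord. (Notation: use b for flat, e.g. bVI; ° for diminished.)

Bb major has the diatonic set Bb, Cm, Dm, Eb, F, Gm, Adim. Bb, Gm, Eb and F are all diatonic. Bbm (Bb–Db–F) is not: scale degree 1 in Bb major carries Bb (I). In Bb minor the chord on that degree is Bbm, so here it functions as i, borrowed from the parallel minor.

i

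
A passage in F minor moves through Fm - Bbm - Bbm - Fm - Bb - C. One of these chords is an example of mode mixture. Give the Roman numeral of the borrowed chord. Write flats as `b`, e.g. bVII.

IV

F minor has the diatonic set Fm, Gdim, Ab, Bbm, C, Db, Eb (with V from harmonic minor). Fm, Bbm and C are all diatonic. But Bb (Bb–D–F) is foreign: the diatonic iv on degree 4 is Bbm, whereas Bb comes from F major. It is labeled IV.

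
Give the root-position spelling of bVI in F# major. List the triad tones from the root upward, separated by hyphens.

D-F#-A

bVI is built on the lowered scale degree 6. In F# major degree 6 is D#; lowered it becomes D. In F# minor the chord on D is D–F#–A.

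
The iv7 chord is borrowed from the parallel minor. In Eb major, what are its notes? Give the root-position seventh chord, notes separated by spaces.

iv7 is built on scale degree 4, which is Ab in both Eb major and its parallel. Stacking thirds in Eb minor on Ab gives Ab–Cb–Eb–Gb.

Ab Cb Eb Gb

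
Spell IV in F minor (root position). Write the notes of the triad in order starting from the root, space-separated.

Bb D F

The root, Bb, is scale degree 4 — the same note in F minor and F major; only the chord quality changes. Building the major chord from the parallel major on Bb: Bb–D–F.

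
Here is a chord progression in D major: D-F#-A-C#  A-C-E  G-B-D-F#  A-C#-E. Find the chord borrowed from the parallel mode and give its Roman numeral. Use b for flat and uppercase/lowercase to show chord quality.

v

D major has the diatonic set D, Em, F#m, G, A, Bm, C#dim. Of the given chords, D–F#–A–C# = Dmaj7, G–B–D–F# = Gmaj7 and A–C#–E = A are diatonic. But A–C–E is foreign: the diatonic V on degree 5 is A, whereas Am comes from D minor. It is labeled v.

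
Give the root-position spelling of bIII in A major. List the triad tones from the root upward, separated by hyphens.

The root of bIII is the lowered 3rd degree: C# becomes C. Stacking thirds in A minor on C gives C–E–G.

C-E-G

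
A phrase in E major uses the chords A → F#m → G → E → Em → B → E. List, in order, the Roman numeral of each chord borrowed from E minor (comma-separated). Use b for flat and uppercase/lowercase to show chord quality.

In E major the diatonic chords are E, F#m, G#m, A, B, C#m, D#dim. A, F#m, E and B all belong to that set. G (G–B–D) is not: scale degree 3 in E major carries G#m (iii). In E minor the chord on that degree is G, so here it functions as bIII, borrowed from the parallel minor. Em (E–G–B) is not: scale degree 1 in E major carries E (I). In E minor the chord on that degree is Em, so here it functions as i, borrowed from the parallel minor.

bIII, i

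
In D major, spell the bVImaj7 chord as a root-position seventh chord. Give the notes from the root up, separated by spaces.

bVImaj7 is built on the lowered scale degree 6. In D major degree 6 is B; lowered it becomes Bb. Building the major-seventh chord from the parallel minor on Bb: Bb–D–F–A.

Bb D F A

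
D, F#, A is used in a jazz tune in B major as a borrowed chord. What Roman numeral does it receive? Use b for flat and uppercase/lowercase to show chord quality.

bIII

The root D is the lowered 3rd scale degree — diatonically B major has D# there. The diatonic chord on degree 3 would be D#m (iii), but D–F#–A is the major chord from B minor. As a borrowed chord it is labeled bIII.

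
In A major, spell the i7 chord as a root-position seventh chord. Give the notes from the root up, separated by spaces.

i7 is built on scale degree 1, which is A in both A major and its parallel. Building the minor-seventh chord from the parallel minor on A: A–C–E–G.

A C E G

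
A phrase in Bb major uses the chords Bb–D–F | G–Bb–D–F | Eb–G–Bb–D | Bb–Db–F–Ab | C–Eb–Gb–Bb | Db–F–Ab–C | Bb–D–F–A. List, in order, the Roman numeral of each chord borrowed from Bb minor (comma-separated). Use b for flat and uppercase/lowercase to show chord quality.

Bb major has the diatonic set Bb, Cm, Dm, Eb, F, Gm, Adim. Of the given chords, Bb–D–F = Bb, G–Bb–D–F = Gm7, Eb–G–Bb–D = Ebmaj7 and Bb–D–F–A = Bbmaj7 are diatonic. Bb–Db–F–Ab is not: scale degree 1 in Bb major carries Bb (I). In Bb minor the chord on that degree is Bbm7, so here it functions as i7, borrowed from the parallel minor. C–Eb–Gb–Bb is not: scale degree 2 in Bb major carries Cm (ii). In Bb minor the chord on that degree is Cm7b5, so here it functions as iiø7, borrowed from the parallel minor. Db–F–Ab–C is not: scale degree 3 in Bb major carries Dm (iii). In Bb minor the chord on that degree is Dbmaj7, so here it functions as bIIImaj7, borrowed from the parallel minor.

i7, iiø7, bIIImaj7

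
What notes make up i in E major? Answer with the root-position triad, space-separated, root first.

E G B

The root, E, is scale degree 1 — the same note in E major and E minor; only the chord quality changes. Building the minor chord from the parallel minor on E: E–G–B.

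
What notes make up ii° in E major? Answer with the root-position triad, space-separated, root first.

F# A C

The root, F#, is scale degree 2 — the same note in E major and E minor; only the chord quality changes. In E minor the chord on F# is F#–A–C.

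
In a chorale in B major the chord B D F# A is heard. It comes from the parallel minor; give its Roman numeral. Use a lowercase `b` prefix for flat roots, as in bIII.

B is scale degree 1 in B major. The diatonic chord on degree 1 would be B (I), but B–D–F#–A is the minor-seventh chord from B minor. As a borrowed chord it is labeled i7.

i7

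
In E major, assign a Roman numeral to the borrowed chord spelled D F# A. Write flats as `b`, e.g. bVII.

The root D is the lowered 7th scale degree — diatonically E major has D# there. The diatonic chord on degree 7 would be D#dim (vii°), but D–F#–A is the major chord from E minor. As a borrowed chord it is labeled bVII.

bVII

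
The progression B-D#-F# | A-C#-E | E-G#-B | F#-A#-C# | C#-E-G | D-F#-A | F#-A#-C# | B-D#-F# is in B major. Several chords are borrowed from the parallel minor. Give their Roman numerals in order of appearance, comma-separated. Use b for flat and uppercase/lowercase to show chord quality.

bVII, ii°, bIII

The diatonic triads in B major are B, C#m, D#m, E, F#, G#m, A#dim. B–D#–F# = B, E–G#–B = E and F#–A#–C# = F# all belong to that set. A–C#–E is not: scale degree 7 in B major carries A#dim (vii°). In B minor the chord on that degree is A, so here it functions as bVII, borrowed from the parallel minor. C#–E–G is not: scale degree 2 in B major carries C#m (ii). In B minor the chord on that degree is C#dim, so here it functions as ii°, borrowed from the parallel minor. But D–F#–A is foreign: the diatonic iii on degree 3 is D#m, whereas D comes from B minor. It is labeled bIII.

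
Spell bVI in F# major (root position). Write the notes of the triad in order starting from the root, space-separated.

bVI is built on the lowered scale degree 6. In F# major degree 6 is D#; lowered it becomes D. In F# minor the chord on D is D–F#–A.

D F# A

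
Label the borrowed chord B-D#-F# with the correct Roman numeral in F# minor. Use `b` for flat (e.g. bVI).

IV

The root B is the diatonic 4th degree of F# minor; the borrowing shows in the chord quality. B–D#–F# is a major chord — the form found in F# major, not the diatonic iv (Bm). Borrowed into F# minor it is written IV.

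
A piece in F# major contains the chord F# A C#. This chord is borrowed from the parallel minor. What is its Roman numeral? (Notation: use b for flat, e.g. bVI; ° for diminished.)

i

The root F# is the diatonic 1st degree of F# major; the borrowing shows in the chord quality. The diatonic chord on degree 1 would be F# (I), but F#–A–C# is the minor chord from F# minor. As a borrowed chord it is labeled i.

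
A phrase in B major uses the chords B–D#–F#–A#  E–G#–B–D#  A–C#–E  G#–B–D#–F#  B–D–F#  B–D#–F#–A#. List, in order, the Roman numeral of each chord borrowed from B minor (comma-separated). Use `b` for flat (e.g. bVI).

bVII, i

B major has the diatonic set B, C#m, D#m, E, F#, G#m, A#dim. Of the given chords, B–D#–F#–A# = Bmaj7, E–G#–B–D# = Emaj7 and G#–B–D#–F# = G#m7 are diatonic. A–C#–E is not: scale degree 7 in B major carries A#dim (vii°). In B minor the chord on that degree is A, so here it functions as bVII, borrowed from the parallel minor. B–D–F# doesn't fit — on degree 1 B major would have B (I). Bm is the degree-1 chord of B minor, so it is the borrowed i.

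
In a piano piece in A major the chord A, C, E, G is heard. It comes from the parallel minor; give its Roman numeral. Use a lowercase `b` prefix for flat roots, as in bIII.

i7

The root A is the diatonic 1st degree of A major; the borrowing shows in the chord quality. A–C–E–G is a minor-seventh chord — the form found in A minor, not the diatonic I (A). Borrowed into A major it is written i7.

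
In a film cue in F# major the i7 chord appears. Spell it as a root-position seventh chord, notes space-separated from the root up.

The root, F#, is scale degree 1 — the same note in F# major and F# minor; only the chord quality changes. Stacking thirds in F# minor on F# gives F#–A–C#–E.

F# A C# E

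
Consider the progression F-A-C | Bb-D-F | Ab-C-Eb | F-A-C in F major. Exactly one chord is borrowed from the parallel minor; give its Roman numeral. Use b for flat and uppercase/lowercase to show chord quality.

bIII

The diatonic triads in F major are F, Gm, Am, Bb, C, Dm, Edim. F–A–C = F and Bb–D–F = Bb both belong to that set. Ab–C–Eb doesn't fit — on degree 3 F major would have Am (iii). Ab is the degree-3 chord of F minor, so it is the borrowed bIII.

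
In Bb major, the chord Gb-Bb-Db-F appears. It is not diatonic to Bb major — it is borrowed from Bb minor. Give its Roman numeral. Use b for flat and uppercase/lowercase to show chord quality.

The root Gb is the lowered 6th scale degree — diatonically Bb major has G there. Diatonically Bb major has Gm (vi) on that degree; Gb–Bb–Db–F is instead the major-seventh chord native to Bb minor, so it takes the label bVImaj7.

bVImaj7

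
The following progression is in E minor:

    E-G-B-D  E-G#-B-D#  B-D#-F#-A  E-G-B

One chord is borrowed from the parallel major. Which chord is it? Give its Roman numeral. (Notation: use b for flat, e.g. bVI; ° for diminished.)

The diatonic triads in E minor (with V from harmonic minor) are Em, F#dim, G, Am, B, C, D. E–G–B–D = Em7, B–D#–F#–A = B7 and E–G–B = Em all belong to that set. But E–G#–B–D# is foreign: the diatonic i on degree 1 is Em, whereas Emaj7 comes from E major. It is labeled Imaj7.

Imaj7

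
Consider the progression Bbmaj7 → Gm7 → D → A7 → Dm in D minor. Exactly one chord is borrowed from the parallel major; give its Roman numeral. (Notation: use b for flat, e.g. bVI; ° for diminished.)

I

D minor has the diatonic set Dm, Edim, F, Gm, A, Bb, C (with V from harmonic minor). Bbmaj7, Gm7, A7 and Dm are all diatonic. But D (D–F#–A) is foreign: the diatonic i on degree 1 is Dm, whereas D comes from D major. It is labeled I.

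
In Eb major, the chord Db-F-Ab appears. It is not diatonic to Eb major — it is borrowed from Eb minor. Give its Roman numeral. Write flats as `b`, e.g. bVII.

Db is the lowered form of scale degree 7 in Eb major (the diatonic degree 7 is D). Db–F–Ab is a major chord — the form found in Eb minor, not the diatonic vii° (Ddim). Borrowed into Eb major it is written bVII.

bVII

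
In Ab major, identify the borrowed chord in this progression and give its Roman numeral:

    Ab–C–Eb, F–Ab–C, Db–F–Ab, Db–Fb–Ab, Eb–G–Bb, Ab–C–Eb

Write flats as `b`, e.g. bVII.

In Ab major the diatonic chords are Ab, Bbm, Cm, Db, Eb, Fm, Gdim. Ab–C–Eb = Ab, F–Ab–C = Fm, Db–F–Ab = Db and Eb–G–Bb = Eb are all diatonic. Db–Fb–Ab is not: scale degree 4 in Ab major carries Db (IV). In Ab minor the chord on that degree is Dbm, so here it functions as iv, borrowed from the parallel minor.

iv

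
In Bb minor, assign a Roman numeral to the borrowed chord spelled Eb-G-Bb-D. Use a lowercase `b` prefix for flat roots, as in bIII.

Eb is scale degree 4 in Bb minor. The diatonic chord on degree 4 would be Ebm (iv), but Eb–G–Bb–D is the major-seventh chord from Bb major. As a borrowed chord it is labeled IVmaj7.

IVmaj7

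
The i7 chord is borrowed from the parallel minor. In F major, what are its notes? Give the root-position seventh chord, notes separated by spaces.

F Ab C Eb

i7 is built on scale degree 1, which is F in both F major and its parallel. Stacking thirds in F minor on F gives F–Ab–C–Eb.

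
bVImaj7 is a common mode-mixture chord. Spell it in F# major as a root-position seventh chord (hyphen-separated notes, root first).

bVImaj7 is built on the lowered scale degree 6. In F# major degree 6 is D#; lowered it becomes D. Stacking thirds in F# minor on D gives D–F#–A–C#.

D-F#-A-C#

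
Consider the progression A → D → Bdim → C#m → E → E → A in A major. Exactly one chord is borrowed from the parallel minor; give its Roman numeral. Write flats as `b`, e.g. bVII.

The diatonic triads in A major are A, Bm, C#m, D, E, F#m, G#dim. A, D, C#m and E are all diatonic. Bdim (B–D–F) is not: scale degree 2 in A major carries Bm (ii). In A minor the chord on that degree is Bdim, so here it functions as ii°, borrowed from the parallel minor.

ii°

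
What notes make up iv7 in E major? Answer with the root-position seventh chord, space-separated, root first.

A C E G

iv7 is built on scale degree 4, which is A in both E major and its parallel. Building the minor-seventh chord from the parallel minor on A: A–C–E–G.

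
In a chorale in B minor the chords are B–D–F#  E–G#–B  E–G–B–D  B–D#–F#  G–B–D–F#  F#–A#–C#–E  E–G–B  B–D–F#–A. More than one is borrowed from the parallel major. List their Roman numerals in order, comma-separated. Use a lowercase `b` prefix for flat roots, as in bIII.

IV, I

In B minor (with V from harmonic minor) the diatonic chords are Bm, C#dim, D, Em, F#, G, A. Of the given chords, B–D–F# = Bm, E–G–B–D = Em7, G–B–D–F# = Gmaj7, F#–A#–C#–E = F#7, E–G–B = Em and B–D–F#–A = Bm7 are diatonic. E–G#–B doesn't fit — on degree 4 B minor would have Em (iv). E is the degree-4 chord of B major, so it is the borrowed IV. But B–D#–F# is foreign: the diatonic i on degree 1 is Bm, whereas B comes from B major. It is labeled I.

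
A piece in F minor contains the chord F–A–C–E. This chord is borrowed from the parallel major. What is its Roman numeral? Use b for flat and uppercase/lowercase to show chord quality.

Imaj7

The root F is the diatonic 1st degree of F minor; the borrowing shows in the chord quality. The diatonic chord on degree 1 would be Fm (i), but F–A–C–E is the major-seventh chord from F major. As a borrowed chord it is labeled Imaj7.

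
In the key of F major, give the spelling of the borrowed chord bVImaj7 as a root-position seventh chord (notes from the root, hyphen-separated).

Db-F-Ab-C

The root of bVImaj7 is the lowered 6th degree: D becomes Db. Stacking thirds in F minor on Db gives Db–F–Ab–C.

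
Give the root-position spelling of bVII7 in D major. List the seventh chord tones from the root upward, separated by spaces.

The root of bVII7 is the lowered 7th degree: C# becomes C. In D minor the chord on C is C–E–G–Bb.

C E G Bb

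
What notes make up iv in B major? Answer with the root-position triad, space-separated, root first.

The root, E, is scale degree 4 — the same note in B major and B minor; only the chord quality changes. Stacking thirds in B minor on E gives E–G–B.

E G B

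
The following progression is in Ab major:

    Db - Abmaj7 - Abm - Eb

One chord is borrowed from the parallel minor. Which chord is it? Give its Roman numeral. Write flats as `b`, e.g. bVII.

The diatonic triads in Ab major are Ab, Bbm, Cm, Db, Eb, Fm, Gdim. Of the given chords, Db, Abmaj7 and Eb are diatonic. Abm (Ab–Cb–Eb) doesn't fit — on degree 1 Ab major would have Ab (I). Abm is the degree-1 chord of Ab minor, so it is the borrowed i.

i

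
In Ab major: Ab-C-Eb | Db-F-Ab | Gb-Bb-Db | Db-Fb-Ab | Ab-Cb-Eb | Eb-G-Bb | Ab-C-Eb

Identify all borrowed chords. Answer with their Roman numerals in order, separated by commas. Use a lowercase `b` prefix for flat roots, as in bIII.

bVII, iv, i

In Ab major the diatonic chords are Ab, Bbm, Cm, Db, Eb, Fm, Gdim. Ab–C–Eb = Ab, Db–F–Ab = Db and Eb–G–Bb = Eb all belong to that set. Gb–Bb–Db doesn't fit — on degree 7 Ab major would have Gdim (vii°). Gb is the degree-7 chord of Ab minor, so it is the borrowed bVII. Db–Fb–Ab is not: scale degree 4 in Ab major carries Db (IV). In Ab minor the chord on that degree is Dbm, so here it functions as iv, borrowed from the parallel minor. But Ab–Cb–Eb is foreign: the diatonic I on degree 1 is Ab, whereas Abm comes from Ab minor. It is labeled i.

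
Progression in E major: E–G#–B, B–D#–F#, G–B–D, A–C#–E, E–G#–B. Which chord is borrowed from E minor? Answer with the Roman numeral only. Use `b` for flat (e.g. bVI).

bIII

E major has the diatonic set E, F#m, G#m, A, B, C#m, D#dim. E–G#–B = E, B–D#–F# = B and A–C#–E = A are all diatonic. But G–B–D is foreign: the diatonic iii on degree 3 is G#m, whereas G comes from E minor. It is labeled bIII.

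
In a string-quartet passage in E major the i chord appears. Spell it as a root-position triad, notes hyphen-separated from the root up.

E-G-B

The root, E, is scale degree 1 — the same note in E major and E minor; only the chord quality changes. Stacking thirds in E minor on E gives E–G–B.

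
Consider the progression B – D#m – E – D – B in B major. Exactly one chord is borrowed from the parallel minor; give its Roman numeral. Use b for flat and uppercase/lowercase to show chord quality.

In B major the diatonic chords are B, C#m, D#m, E, F#, G#m, A#dim. B, D#m and E all belong to that set. D (D–F#–A) is not: scale degree 3 in B major carries D#m (iii). In B minor the chord on that degree is D, so here it functions as bIII, borrowed from the parallel minor.

bIII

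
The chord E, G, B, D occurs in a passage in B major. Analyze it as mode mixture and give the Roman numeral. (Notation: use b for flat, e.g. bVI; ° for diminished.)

The root E is the diatonic 4th degree of B major; the borrowing shows in the chord quality. The diatonic chord on degree 4 would be E (IV), but E–G–B–D is the minor-seventh chord from B minor. As a borrowed chord it is labeled iv7.

iv7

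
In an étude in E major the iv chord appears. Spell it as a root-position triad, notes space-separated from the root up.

A C E

iv is built on scale degree 4, which is A in both E major and its parallel. Stacking thirds in E minor on A gives A–C–E.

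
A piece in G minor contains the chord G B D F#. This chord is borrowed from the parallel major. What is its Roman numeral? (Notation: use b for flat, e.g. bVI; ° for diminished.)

The root G is the diatonic 1st degree of G minor; the borrowing shows in the chord quality. The diatonic chord on degree 1 would be Gm (i), but G–B–D–F# is the major-seventh chord from G major. As a borrowed chord it is labeled Imaj7.

Imaj7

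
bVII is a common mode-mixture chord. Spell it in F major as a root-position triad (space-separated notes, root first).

The root of bVII is the lowered 7th degree: E becomes Eb. Building the major chord from the parallel minor on Eb: Eb–G–Bb.

Eb G Bb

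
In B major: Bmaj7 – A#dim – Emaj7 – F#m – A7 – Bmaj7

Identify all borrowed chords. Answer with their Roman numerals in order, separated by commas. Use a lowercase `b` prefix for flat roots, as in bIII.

v, bVII7

In B major the diatonic chords are B, C#m, D#m, E, F#, G#m, A#dim. Of the given chords, Bmaj7, A#dim and Emaj7 are diatonic. But F#m (F#–A–C#) is foreign: the diatonic V on degree 5 is F#, whereas F#m comes from B minor. It is labeled v. But A7 (A–C#–E–G) is foreign: the diatonic vii° on degree 7 is A#dim, whereas A7 comes from B minor. It is labeled bVII7.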